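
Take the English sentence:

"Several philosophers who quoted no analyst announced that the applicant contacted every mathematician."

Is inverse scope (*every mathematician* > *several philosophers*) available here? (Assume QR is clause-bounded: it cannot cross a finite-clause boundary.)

The target quantifier *every mathematician* is part of the finite complement clause *that the applicant contacted every mathematician*.
Given the clause-boundedness assumption, QR cannot cross the finite CP into the matrix.
So *every mathematician* cannot raise to a position above *several philosophers*.

No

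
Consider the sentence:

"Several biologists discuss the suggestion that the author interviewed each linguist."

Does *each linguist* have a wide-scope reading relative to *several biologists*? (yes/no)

*each linguist* sits inside the complex NP *the suggestion that the author interviewed each linguist*.
Noun-complement clauses are scope islands (the Complex NP Constraint): a quantifier inside one cannot scope into the matrix.
Hence only narrow scope for *each linguist* (under *several biologists*) survives.

No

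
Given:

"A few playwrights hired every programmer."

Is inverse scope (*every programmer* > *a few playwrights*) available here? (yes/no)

Yes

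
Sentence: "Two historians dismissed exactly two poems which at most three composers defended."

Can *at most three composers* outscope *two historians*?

No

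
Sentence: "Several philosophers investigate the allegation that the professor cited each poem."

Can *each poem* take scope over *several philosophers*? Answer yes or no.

The target quantifier *each poem* is part of the complex NP *the allegation that the professor cited each poem*.
A that-clause complement to a noun is an island; QR cannot cross the NP boundary.
The inverse ordering *each poem* > *several philosophers* is therefore underivable.

No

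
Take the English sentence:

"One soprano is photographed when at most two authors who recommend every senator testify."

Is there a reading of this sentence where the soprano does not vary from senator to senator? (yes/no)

That reading corresponds to *one soprano* > *every senator*.
Surface scope (*one soprano* > *every senator*) is always derivable; islands only block QR, not in-situ interpretation.

Yes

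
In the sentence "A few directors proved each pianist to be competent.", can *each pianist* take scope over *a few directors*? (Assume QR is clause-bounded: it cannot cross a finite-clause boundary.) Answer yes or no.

The ECM infinitive is scope-transparent — *each pianist* is free to raise above *a few directors*.
With no island boundary between them, the object can take inverse scope over the subject via ordinary QR within the clause.

Yes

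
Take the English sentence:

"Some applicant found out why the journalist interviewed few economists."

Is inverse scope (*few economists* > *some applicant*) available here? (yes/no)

No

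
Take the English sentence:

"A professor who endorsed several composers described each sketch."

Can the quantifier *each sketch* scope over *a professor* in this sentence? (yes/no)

Yes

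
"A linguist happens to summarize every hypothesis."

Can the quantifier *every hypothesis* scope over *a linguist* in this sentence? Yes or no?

Yes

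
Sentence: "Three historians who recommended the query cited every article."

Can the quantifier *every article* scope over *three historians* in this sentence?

Yes

*every article* is a matrix argument; only *three historians* is modified by the relative clause *who recommended the query*, so the RC island is irrelevant to the target quantifier.
No island intervenes, so both surface and inverse scope are derivable.
Both orderings are possible: *three historians* > *every article* and *every article* > *three historians*.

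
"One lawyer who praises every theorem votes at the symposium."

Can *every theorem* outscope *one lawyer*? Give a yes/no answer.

No

*every theorem* occurs within the relative clause *who praises every theorem*.
The relative clause forms an island for QR, so the quantifier is confined to the head noun's restrictor.
The inverse ordering *every theorem* > *one lawyer* is therefore underivable.
(Only the surface reading survives: one fixed lawyer with respect to all the relevant theorems.)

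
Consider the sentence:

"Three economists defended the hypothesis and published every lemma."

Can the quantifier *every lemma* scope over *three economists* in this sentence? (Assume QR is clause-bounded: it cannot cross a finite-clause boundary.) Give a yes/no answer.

No

Structurally, *every lemma* is inside one conjunct of the coordinate structure (*published every lemma*).
The Coordinate Structure Constraint blocks movement (including QR) out of a single conjunct.
So *every lemma* cannot raise to a position above *three economists*.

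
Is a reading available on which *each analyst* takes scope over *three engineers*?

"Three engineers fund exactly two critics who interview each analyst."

No

Structurally, *each analyst* is inside the relative clause *who interview each analyst* modifying *exactly two critics*.
The relative clause forms an island for QR, so the quantifier is confined to the head noun's restrictor.
The inverse ordering *each analyst* > *three engineers* is therefore underivable.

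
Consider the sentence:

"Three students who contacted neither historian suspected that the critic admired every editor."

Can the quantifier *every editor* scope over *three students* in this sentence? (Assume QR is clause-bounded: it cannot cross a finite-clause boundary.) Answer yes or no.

The DP *every editor* is contained in the finite complement clause *that the critic admired every editor*.
QR is clause-bounded, so the finite complement is a scope island for the embedded quantifier.
*every editor* > *three students* would require crossing that boundary, which is illicit.

No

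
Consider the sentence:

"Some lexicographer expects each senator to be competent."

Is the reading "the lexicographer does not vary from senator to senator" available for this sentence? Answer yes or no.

Yes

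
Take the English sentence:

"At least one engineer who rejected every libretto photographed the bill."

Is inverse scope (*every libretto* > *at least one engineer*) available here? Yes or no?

Structurally, *every libretto* is inside the relative clause *who rejected every libretto*.
A relative clause is a scope island — quantifier raising cannot cross its boundary.
*every libretto* is confined to the island and cannot take scope over *at least one engineer*.

No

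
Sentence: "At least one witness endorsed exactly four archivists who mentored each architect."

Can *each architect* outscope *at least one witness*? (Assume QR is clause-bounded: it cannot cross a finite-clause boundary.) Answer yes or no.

No

Structurally, *each architect* is inside the relative clause *who mentored each architect* modifying *exactly four archivists*.
A relative clause is a scope island — quantifier raising cannot cross its boundary.
So *each architect* cannot raise high enough to outscope *at least one witness*; only the surface ordering *at least one witness* > *each architect* is available.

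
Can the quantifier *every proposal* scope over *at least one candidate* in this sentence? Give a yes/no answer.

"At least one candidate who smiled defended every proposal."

Yes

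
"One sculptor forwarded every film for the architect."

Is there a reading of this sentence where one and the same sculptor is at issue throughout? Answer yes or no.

The described interpretation is the *one sculptor* > *every film* scoping.
Surface scope (*one sculptor* > *every film*) is always derivable; islands only block QR, not in-situ interpretation.

Yes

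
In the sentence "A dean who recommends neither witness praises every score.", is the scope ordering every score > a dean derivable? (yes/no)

Yes

The relative clause *who recommends neither witness* modifies *a dean*, but *every score* is not inside that relative clause — it is an argument of the matrix verb.
No island intervenes, so both surface and inverse scope are derivable.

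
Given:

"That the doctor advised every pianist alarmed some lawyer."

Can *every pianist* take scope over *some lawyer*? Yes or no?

No

*every pianist* occurs within the sentential subject *that the doctor advised every pianist*.
The Sentential Subject Constraint rules out raising the quantifier out of the that-clause subject.
*every pianist* is confined to the island and cannot take scope over *some lawyer*.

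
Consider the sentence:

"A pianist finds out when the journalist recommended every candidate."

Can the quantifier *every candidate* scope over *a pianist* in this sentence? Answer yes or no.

The DP *every candidate* is contained in the embedded question *when the journalist recommended every candidate*.
An indirect question is a wh-island; the filled [Spec,CP] blocks QR across the CP edge.
There is no licit LF on which *every candidate* c-commands *a pianist*.

No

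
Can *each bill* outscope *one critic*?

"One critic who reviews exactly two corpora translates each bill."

Although the sentence contains a relative clause (*who reviews exactly two corpora*), *each bill* is outside it, in the matrix VP.
Ordinary QR to a clause-peripheral position gives the wide-scope LF for the lower DP.
Both orderings are possible: *one critic* > *each bill* and *each bill* > *one critic*.

Yes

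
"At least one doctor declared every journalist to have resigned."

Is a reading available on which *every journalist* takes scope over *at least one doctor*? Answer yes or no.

This is an ECM construction: *every journalist* is the infinitival subject, Case-marked by the matrix verb, and the infinitive is transparent for QR.
QR within a single clause is free, so the lower quantifier may take scope over the higher one.
The sentence is scopally ambiguous between *at least one doctor* > *every journalist* and *every journalist* > *at least one doctor*.

Yes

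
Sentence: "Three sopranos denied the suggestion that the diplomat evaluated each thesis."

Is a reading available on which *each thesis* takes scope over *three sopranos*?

No

*each thesis* sits inside the complex NP *the suggestion that the diplomat evaluated each thesis*.
A that-clause complement to a noun is an island; QR cannot cross the NP boundary.
*each thesis* is confined to the island and cannot take scope over *three sopranos*.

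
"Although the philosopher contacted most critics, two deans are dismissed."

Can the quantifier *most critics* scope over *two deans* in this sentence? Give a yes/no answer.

No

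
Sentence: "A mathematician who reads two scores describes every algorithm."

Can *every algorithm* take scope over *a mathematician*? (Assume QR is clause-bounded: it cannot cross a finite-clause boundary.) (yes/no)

Yes

The RC *who reads two scores* is an island, but *every algorithm* is not inside it — it is the matrix object, a clausemate of *a mathematician*.
Since no island is crossed, the inverse ordering is licensed alongside surface scope.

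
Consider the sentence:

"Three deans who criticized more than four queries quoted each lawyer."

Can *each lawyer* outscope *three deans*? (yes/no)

Although the sentence contains a relative clause (*who criticized more than four queries*), *each lawyer* is outside it, in the matrix VP.
No island intervenes, so both surface and inverse scope are derivable.
Both orderings are possible: *three deans* > *each lawyer* and *each lawyer* > *three deans*.

Yes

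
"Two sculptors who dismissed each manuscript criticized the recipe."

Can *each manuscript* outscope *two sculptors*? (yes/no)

No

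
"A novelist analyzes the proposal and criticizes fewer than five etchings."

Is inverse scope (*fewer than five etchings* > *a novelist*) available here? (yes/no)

No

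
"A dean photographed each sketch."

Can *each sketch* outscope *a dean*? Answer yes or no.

Yes

*each sketch* and *a dean* are in the same minimal clause.
Ordinary QR to a clause-peripheral position gives the wide-scope LF for the lower DP.
So *each sketch* > *a dean* is among the available readings.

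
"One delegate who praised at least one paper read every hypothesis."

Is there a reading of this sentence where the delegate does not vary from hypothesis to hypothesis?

The described interpretation is the *one delegate* > *every hypothesis* scoping.
Nothing needs to raise for *one delegate* > *every hypothesis*, so no island constraint is at stake.

Yes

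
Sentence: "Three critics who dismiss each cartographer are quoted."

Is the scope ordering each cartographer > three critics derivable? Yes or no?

The DP *each cartographer* is contained in the relative clause *who dismiss each cartographer*.
QR out of a relative clause is ruled out by the relative-clause island constraint.
So *each cartographer* cannot raise high enough to outscope *three critics*; only the surface ordering *three critics* > *each cartographer* is available.

No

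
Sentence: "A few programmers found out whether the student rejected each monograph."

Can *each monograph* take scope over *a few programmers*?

No

The target quantifier *each monograph* is part of the embedded question *whether the student rejected each monograph*.
The wh-island constraint blocks QR out of an embedded interrogative.
The inverse ordering *each monograph* > *a few programmers* is therefore underivable.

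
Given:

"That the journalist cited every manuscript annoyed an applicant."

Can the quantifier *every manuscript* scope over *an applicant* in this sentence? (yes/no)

*every manuscript* sits inside the sentential subject *that the journalist cited every manuscript*.
The subject-island constraint blocks QR out of a clausal subject.
*every manuscript* > *an applicant* would require crossing that boundary, which is illicit.

No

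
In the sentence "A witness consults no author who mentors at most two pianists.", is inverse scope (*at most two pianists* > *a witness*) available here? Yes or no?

*at most two pianists* occurs within the relative clause *who mentors at most two pianists* modifying *no author*.
QR out of a relative clause is ruled out by the relative-clause island constraint.
The inverse ordering *at most two pianists* > *a witness* is therefore underivable.
(Only the surface reading survives: one fixed witness with respect to all the relevant pianists.)

No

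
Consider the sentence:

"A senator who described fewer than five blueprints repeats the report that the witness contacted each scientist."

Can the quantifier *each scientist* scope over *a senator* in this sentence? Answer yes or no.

*each scientist* occurs within the complex NP *the report that the witness contacted each scientist*.
Since the clause is the complement of a nominal head, the CNPC blocks scope extraction.
So *each scientist* cannot raise high enough to outscope *a senator*; only the surface ordering *a senator* > *each scientist* is available.

No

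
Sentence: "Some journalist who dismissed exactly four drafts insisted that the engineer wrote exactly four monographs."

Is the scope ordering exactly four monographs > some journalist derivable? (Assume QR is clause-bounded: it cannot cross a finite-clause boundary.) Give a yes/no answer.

The target quantifier *exactly four monographs* is part of the finite complement clause *that the engineer wrote exactly four monographs*.
QR is clause-bounded, so the finite complement is a scope island for the embedded quantifier.
*exactly four monographs* > *some journalist* would require crossing that boundary, which is illicit.

No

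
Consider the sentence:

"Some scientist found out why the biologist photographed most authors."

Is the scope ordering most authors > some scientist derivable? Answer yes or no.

*most authors* occurs within the embedded question *why the biologist photographed most authors*.
The wh-island constraint blocks QR out of an embedded interrogative.
*most authors* > *some scientist* would require crossing that boundary, which is illicit.

No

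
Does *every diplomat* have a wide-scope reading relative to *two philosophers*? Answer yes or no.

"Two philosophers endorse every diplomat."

*two philosophers* and *every diplomat* are co-arguments of the matrix verb, with nothing but a clause-internal boundary between them.
With no island boundary between them, the object can take inverse scope over the subject via ordinary QR within the clause.

Yes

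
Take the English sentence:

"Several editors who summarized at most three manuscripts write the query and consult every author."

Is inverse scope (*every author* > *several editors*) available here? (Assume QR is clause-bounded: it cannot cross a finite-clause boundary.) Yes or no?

*every author* occurs within one conjunct of the coordinate structure (*consult every author*).
QR out of a conjunct would have to apply non-ATB, which the CSC forbids.
So the wide-scope reading for *every author* is blocked.

No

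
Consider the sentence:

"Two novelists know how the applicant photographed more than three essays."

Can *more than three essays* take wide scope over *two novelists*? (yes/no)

The DP *more than three essays* is contained in the embedded question *how the applicant photographed more than three essays*.
An indirect question is a wh-island; the filled [Spec,CP] blocks QR across the CP edge.
*more than three essays* is confined to the island and cannot take scope over *two novelists*.

No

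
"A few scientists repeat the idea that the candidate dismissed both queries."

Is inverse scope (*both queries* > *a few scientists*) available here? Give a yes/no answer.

*both queries* sits inside the complex NP *the idea that the candidate dismissed both queries*.
A that-clause complement to a noun is an island; QR cannot cross the NP boundary.
The inverse ordering *both queries* > *a few scientists* is therefore underivable.

No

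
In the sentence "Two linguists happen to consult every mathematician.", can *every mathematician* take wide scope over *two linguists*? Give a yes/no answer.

Yes

Infinitival complements of raising predicates do not block QR; *every mathematician* and *two linguists* are effectively clausemates.
Since no island is crossed, the inverse ordering is licensed alongside surface scope.
The sentence is scopally ambiguous between *two linguists* > *every mathematician* and *every mathematician* > *two linguists*.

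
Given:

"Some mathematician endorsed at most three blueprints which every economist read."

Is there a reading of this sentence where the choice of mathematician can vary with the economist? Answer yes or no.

No

That reading corresponds to *every economist* > *some mathematician*.
The DP *every economist* is contained in the relative clause *which every economist read* modifying *at most three blueprints*.
Quantifiers inside a relative clause are trapped there; the RC boundary blocks QR.
So *every economist* cannot raise to a position above *some mathematician*.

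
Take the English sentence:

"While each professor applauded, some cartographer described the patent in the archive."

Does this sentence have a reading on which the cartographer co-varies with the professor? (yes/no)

No

This is the *each professor* > *some cartographer* reading.
The DP *each professor* is contained in the adjunct clause *while each professor applauded*.
Adjunct clauses are scope islands: a quantifier inside an adjunct cannot raise into the matrix clause.
So the wide-scope reading for *each professor* is blocked.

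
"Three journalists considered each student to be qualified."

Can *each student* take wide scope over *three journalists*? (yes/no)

Yes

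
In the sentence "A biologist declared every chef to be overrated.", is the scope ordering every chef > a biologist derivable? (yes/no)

Yes

*every chef* is an ECM subject; ECM complements are not islands, and the embedded quantifier may take matrix scope.
No island intervenes, so both surface and inverse scope are derivable.
The sentence is scopally ambiguous between *a biologist* > *every chef* and *every chef* > *a biologist*.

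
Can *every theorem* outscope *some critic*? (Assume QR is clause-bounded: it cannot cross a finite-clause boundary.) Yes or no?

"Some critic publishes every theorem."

Yes

*some critic* and *every theorem* are co-arguments of the matrix verb, with nothing but a clause-internal boundary between them.
With no island boundary between them, the object can take inverse scope over the subject via ordinary QR within the clause.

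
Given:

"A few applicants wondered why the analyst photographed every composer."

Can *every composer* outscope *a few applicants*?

Structurally, *every composer* is inside the embedded question *why the analyst photographed every composer*.
The wh-island constraint blocks QR out of an embedded interrogative.
*every composer* > *a few applicants* would require crossing that boundary, which is illicit.

No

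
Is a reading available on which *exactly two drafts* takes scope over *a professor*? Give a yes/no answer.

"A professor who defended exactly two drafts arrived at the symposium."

No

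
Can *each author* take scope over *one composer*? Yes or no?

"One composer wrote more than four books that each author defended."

Structurally, *each author* is inside the relative clause *that each author defended* modifying *more than four books*.
The relative clause forms an island for QR, so the quantifier is confined to the head noun's restrictor.
So *each author* cannot raise to a position above *one composer*.

No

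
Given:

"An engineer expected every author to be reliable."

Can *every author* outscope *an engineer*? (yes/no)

This is an ECM construction: *every author* is the infinitival subject, Case-marked by the matrix verb, and the infinitive is transparent for QR.
QR within a single clause is free, so the lower quantifier may take scope over the higher one.

Yes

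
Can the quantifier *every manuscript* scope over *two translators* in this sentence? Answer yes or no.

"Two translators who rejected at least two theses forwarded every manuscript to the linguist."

Yes

Although the sentence contains a relative clause (*who rejected at least two theses*), *every manuscript* is outside it, in the matrix VP.
Since no island is crossed, the inverse ordering is licensed alongside surface scope.
Both orderings are possible: *two translators* > *every manuscript* and *every manuscript* > *two translators*.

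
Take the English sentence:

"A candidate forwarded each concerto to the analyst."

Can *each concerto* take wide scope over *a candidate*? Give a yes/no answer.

*each concerto* is the matrix object and *a candidate* the matrix subject; the two are clausemates.
Nothing blocks QR of the lower DP to a position above the higher one, so inverse scope is available.

Yes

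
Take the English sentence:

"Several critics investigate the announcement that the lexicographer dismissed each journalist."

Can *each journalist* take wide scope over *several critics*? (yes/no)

No

The DP *each journalist* is contained in the complex NP *the announcement that the lexicographer dismissed each journalist*.
Noun-complement clauses are scope islands (the Complex NP Constraint): a quantifier inside one cannot scope into the matrix.
Hence only narrow scope for *each journalist* (under *several critics*) survives.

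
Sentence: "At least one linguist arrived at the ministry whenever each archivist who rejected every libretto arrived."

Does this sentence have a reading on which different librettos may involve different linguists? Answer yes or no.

The described interpretation is the *every libretto* > *at least one linguist* scoping.
*every libretto* sits inside the relative clause *who rejected every libretto*, which is itself inside the adjunct *whenever each archivist who rejected every libretto arrived*.
Nested islands: the RC island is itself inside an adjunct island, so wide scope is doubly excluded.
There is no licit LF on which *every libretto* c-commands *at least one linguist*.

No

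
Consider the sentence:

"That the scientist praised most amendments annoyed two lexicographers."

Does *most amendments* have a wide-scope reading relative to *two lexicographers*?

No

The DP *most amendments* is contained in the sentential subject *that the scientist praised most amendments*.
Subjects — clausal subjects included — are islands for extraction, and QR is no exception.
The ordering *most amendments* > *two lexicographers* is therefore underivable.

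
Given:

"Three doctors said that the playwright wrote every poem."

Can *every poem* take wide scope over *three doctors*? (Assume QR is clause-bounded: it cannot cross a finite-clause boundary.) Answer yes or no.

*every poem* sits inside the finite complement clause *that the playwright wrote every poem*.
Under clause-bounded QR, a quantifier in an embedded finite clause cannot raise into the matrix clause.
Hence only narrow scope for *every poem* (under *three doctors*) survives.

No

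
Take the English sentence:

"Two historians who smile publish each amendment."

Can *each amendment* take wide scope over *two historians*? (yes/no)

Yes

Although the sentence contains a relative clause (*who smile*), *each amendment* is outside it, in the matrix VP.
QR within a single clause is free, so the lower quantifier may take scope over the higher one.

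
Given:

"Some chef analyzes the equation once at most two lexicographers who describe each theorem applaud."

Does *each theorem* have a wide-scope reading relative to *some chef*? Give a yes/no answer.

No

*each theorem* is embedded in the relative clause *who describe each theorem*, which is itself inside the adjunct *once at most two lexicographers who describe each theorem applaud*.
Even if one barrier were somehow void, the other would still block QR.
So *each theorem* cannot raise high enough to outscope *some chef*; only the surface ordering *some chef* > *each theorem* is available.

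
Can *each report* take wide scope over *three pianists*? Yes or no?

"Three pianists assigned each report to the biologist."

Yes

Both DPs are arguments of the same predicate; there is no clause or island boundary between them.
With no island boundary between them, the object can take inverse scope over the subject via ordinary QR within the clause.
Both orderings are possible: *three pianists* > *each report* and *each report* > *three pianists*.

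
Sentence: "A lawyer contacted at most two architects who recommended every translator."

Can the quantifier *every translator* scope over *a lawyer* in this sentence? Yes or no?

*every translator* sits inside the relative clause *who recommended every translator* modifying *at most two architects*.
Relative clauses are scope islands: a quantifier cannot QR out of a relative clause to take scope in the matrix clause.
*every translator* is confined to the island and cannot take scope over *a lawyer*.

No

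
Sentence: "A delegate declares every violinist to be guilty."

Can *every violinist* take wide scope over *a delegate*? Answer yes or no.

The ECM infinitive is scope-transparent — *every violinist* is free to raise above *a delegate*.
Ordinary QR to a clause-peripheral position gives the wide-scope LF for the lower DP.

Yes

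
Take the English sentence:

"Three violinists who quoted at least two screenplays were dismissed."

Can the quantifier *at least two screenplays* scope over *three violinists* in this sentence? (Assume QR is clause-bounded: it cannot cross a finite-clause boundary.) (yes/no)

No

*at least two screenplays* occurs within the relative clause *who quoted at least two screenplays*.
The relative clause forms an island for QR, so the quantifier is confined to the head noun's restrictor.
The inverse ordering *at least two screenplays* > *three violinists* is therefore underivable.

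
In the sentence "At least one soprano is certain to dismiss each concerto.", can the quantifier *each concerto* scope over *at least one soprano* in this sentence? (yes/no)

Yes

*each concerto* is inside a raising infinitive, which is transparent to QR (no CP barrier), so it behaves as a matrix argument.
Clause-internal QR can adjoin the lower DP above the subject, yielding the inverse reading.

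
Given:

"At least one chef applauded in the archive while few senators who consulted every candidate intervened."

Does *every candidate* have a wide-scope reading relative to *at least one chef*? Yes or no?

No

*every candidate* is embedded in the relative clause *who consulted every candidate*, which is itself inside the adjunct *while few senators who consulted every candidate intervened*.
Nested islands: the RC island is itself inside an adjunct island, so wide scope is doubly excluded.
There is no licit LF on which *every candidate* c-commands *at least one chef*.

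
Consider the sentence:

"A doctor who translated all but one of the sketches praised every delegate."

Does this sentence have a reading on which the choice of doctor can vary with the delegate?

That reading corresponds to *every delegate* > *a doctor*.
*every delegate* is a matrix argument; only *a doctor* is modified by the relative clause *who translated all but one of the sketches*, so the RC island is irrelevant to the target quantifier.
QR within a single clause is free, so the lower quantifier may take scope over the higher one.

Yes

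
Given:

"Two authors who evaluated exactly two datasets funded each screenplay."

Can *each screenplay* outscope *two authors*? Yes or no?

Yes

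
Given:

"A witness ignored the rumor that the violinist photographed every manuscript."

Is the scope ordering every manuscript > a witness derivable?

No

*every manuscript* sits inside the complex NP *the rumor that the violinist photographed every manuscript*.
Since the clause is the complement of a nominal head, the CNPC blocks scope extraction.
So *every manuscript* cannot raise high enough to outscope *a witness*; only the surface ordering *a witness* > *every manuscript* is available.
(Only the surface reading survives: one fixed witness with respect to all the relevant manuscripts.)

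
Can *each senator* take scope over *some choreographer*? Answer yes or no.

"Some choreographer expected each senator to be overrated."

Yes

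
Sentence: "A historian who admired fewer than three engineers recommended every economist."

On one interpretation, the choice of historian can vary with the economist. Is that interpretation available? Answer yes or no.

The described interpretation is the *every economist* > *a historian* scoping.
Although the sentence contains a relative clause (*who admired fewer than three engineers*), *every economist* is outside it, in the matrix VP.
With no island boundary between them, the object can take inverse scope over the subject via ordinary QR within the clause.

Yes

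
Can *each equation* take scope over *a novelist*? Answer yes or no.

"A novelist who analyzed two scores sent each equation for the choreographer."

Yes

*each equation* is a matrix argument; only *a novelist* is modified by the relative clause *who analyzed two scores*, so the RC island is irrelevant to the target quantifier.
With no island boundary between them, the object can take inverse scope over the subject via ordinary QR within the clause.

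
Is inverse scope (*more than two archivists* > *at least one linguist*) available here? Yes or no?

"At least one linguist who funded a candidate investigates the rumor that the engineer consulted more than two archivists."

No

*more than two archivists* sits inside the complex NP *the rumor that the engineer consulted more than two archivists*.
Noun-complement clauses are scope islands (the Complex NP Constraint): a quantifier inside one cannot scope into the matrix.
So *more than two archivists* cannot raise high enough to outscope *at least one linguist*; only the surface ordering *at least one linguist* > *more than two archivists* is available.
(Only the surface reading survives: one fixed linguist with respect to all the relevant archivists.)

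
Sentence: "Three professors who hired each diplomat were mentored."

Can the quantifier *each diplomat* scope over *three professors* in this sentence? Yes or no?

No

*each diplomat* is embedded in the relative clause *who hired each diplomat*.
A relative clause is a scope island — quantifier raising cannot cross its boundary.
Hence only narrow scope for *each diplomat* (under *three professors*) survives.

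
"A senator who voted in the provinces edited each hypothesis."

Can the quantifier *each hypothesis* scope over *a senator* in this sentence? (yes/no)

Yes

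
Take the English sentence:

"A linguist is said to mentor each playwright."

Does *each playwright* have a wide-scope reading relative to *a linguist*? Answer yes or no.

Yes

*each playwright* is the object of the infinitival complement of a raising predicate; raising infinitives are transparent for QR, so the two DPs are in effect clausemates.
Since no island is crossed, the inverse ordering is licensed alongside surface scope.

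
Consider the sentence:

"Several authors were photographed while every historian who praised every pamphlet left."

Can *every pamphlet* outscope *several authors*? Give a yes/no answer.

No

Structurally, *every pamphlet* is inside the relative clause *who praised every pamphlet*, which is itself inside the adjunct *while every historian who praised every pamphlet left*.
The quantifier would have to escape first the RC and then the adjunct — two independent island violations.
So the wide-scope reading for *every pamphlet* is blocked.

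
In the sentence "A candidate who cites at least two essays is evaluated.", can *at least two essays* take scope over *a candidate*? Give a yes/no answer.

The DP *at least two essays* is contained in the relative clause *who cites at least two essays*.
Relative clauses are scope islands: a quantifier cannot QR out of a relative clause to take scope in the matrix clause.
The inverse ordering *at least two essays* > *a candidate* is therefore underivable.

No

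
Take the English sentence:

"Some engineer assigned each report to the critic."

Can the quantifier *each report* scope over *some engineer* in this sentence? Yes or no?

*some engineer* and *each report* are co-arguments of the matrix verb, with nothing but a clause-internal boundary between them.
Since no island is crossed, the inverse ordering is licensed alongside surface scope.

Yes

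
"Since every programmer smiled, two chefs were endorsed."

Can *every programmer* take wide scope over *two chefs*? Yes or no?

No

*every programmer* sits inside the adjunct clause *since every programmer smiled*.
Since the clause is an adjunct (not a complement), the Adjunct Condition blocks QR across its edge.
*every programmer* is confined to the island and cannot take scope over *two chefs*.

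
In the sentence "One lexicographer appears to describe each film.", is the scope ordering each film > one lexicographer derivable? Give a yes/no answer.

Yes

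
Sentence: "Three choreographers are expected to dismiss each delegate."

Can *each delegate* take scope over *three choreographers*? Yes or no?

Yes

The matrix predicate is a raising verb, whose infinitival complement is not a scope island — *each delegate* can QR into the matrix clause.
QR within a single clause is free, so the lower quantifier may take scope over the higher one.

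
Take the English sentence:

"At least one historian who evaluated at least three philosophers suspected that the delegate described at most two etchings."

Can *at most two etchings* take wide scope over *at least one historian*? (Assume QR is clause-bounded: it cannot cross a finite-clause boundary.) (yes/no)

No

*at most two etchings* sits inside the finite complement clause *that the delegate described at most two etchings*.
With QR restricted to its own tensed clause, the embedded quantifier cannot reach a matrix scope position.
Hence only narrow scope for *at most two etchings* (under *at least one historian*) survives.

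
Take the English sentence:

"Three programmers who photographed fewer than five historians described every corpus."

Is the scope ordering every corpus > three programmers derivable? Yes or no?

Yes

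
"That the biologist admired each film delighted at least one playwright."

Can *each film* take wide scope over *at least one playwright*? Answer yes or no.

*each film* occurs within the sentential subject *that the biologist admired each film*.
Subjects — clausal subjects included — are islands for extraction, and QR is no exception.
The ordering *each film* > *at least one playwright* is therefore underivable.

No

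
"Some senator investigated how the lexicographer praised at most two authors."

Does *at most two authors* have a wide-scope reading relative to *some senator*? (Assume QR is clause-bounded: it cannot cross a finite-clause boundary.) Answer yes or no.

Structurally, *at most two authors* is inside the embedded question *how the lexicographer praised at most two authors*.
QR across an interrogative CP boundary is ruled out as a wh-island violation.
Hence only narrow scope for *at most two authors* (under *some senator*) survives.
(Only the surface reading survives: one fixed senator with respect to all the relevant authors.)

No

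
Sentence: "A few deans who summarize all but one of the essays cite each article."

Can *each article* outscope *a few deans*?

Although the sentence contains a relative clause (*who summarize all but one of the essays*), *each article* is outside it, in the matrix VP.
Clause-internal QR can adjoin the lower DP above the subject, yielding the inverse reading.
The sentence is scopally ambiguous between *a few deans* > *each article* and *each article* > *a few deans*.

Yes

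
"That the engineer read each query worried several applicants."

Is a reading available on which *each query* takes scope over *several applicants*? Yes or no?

No

*each query* is embedded in the sentential subject *that the engineer read each query*.
Subjects — clausal subjects included — are islands for extraction, and QR is no exception.
*each query* > *several applicants* would require crossing that boundary, which is illicit.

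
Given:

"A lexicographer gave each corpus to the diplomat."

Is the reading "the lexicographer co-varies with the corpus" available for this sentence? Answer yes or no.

Yes

That reading corresponds to *each corpus* > *a lexicographer*.
Both DPs are arguments of the same predicate; there is no clause or island boundary between them.
Since no island is crossed, the inverse ordering is licensed alongside surface scope.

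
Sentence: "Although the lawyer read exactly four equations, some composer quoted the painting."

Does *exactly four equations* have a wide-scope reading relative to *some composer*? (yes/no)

*exactly four equations* is embedded in the adjunct clause *although the lawyer read exactly four equations*.
Adverbial clauses are not L-marked, so they are barriers for QR — the quantifier cannot escape the adjunct.
The ordering *exactly four equations* > *some composer* is therefore underivable.

No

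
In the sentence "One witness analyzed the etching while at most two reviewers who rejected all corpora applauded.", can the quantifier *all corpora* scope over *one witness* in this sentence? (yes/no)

No

The DP *all corpora* is contained in the relative clause *who rejected all corpora*, which is itself inside the adjunct *while at most two reviewers who rejected all corpora applauded*.
Even if one barrier were somehow void, the other would still block QR.
The inverse ordering *all corpora* > *one witness* is therefore underivable.
(Only the surface reading survives: one fixed witness with respect to all the relevant corpora.)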